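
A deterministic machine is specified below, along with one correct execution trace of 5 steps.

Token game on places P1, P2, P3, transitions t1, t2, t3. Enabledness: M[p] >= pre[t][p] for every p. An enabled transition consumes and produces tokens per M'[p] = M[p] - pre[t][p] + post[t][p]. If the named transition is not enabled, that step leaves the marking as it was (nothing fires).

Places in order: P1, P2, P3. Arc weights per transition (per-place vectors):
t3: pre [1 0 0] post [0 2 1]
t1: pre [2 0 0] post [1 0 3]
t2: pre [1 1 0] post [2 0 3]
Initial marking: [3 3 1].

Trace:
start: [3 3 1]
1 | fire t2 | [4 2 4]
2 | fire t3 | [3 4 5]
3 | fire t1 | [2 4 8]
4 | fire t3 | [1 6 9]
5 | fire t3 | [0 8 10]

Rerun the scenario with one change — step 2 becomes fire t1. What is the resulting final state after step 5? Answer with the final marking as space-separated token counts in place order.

0 6 12

(re-executing from step 2 with the substitution; state before step 2: [4 2 4])
2 | fire t1 | [3 2 7]
3 | fire t1 | [2 2 10]
4 | fire t3 | [1 4 11]
5 | fire t3 | [0 6 12]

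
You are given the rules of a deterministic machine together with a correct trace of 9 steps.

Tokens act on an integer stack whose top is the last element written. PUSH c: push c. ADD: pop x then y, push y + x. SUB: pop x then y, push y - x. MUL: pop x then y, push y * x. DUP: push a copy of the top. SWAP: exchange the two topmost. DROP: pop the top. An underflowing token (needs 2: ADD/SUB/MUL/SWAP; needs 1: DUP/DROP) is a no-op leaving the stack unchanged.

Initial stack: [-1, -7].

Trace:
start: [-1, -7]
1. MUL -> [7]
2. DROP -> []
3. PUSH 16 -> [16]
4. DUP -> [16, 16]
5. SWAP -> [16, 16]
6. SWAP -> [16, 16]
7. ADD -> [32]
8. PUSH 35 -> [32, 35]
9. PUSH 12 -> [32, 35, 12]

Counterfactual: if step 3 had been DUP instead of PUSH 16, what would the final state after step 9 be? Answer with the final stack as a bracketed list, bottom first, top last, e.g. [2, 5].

(re-executing from step 3 with the substitution; state before step 3: [])
3. DUP -> []
4. DUP -> []
5. SWAP -> []
6. SWAP -> []
7. ADD -> []
8. PUSH 35 -> [35]
9. PUSH 12 -> [35, 12]

[35, 12]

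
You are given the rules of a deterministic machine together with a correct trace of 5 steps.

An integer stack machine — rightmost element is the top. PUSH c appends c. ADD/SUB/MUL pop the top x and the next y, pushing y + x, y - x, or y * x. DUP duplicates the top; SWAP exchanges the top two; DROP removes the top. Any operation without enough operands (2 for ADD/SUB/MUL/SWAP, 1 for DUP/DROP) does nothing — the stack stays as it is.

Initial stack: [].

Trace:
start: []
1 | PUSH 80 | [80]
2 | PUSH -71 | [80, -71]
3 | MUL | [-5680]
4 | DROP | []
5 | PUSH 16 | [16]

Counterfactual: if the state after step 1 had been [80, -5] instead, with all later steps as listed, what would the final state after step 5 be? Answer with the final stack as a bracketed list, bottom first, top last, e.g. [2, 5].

state after step 1 := [80, -5]
2 | PUSH -71 | [80, -5, -71]
3 | MUL | [80, 355]
4 | DROP | [80]
5 | PUSH 16 | [80, 16]

[80, 16]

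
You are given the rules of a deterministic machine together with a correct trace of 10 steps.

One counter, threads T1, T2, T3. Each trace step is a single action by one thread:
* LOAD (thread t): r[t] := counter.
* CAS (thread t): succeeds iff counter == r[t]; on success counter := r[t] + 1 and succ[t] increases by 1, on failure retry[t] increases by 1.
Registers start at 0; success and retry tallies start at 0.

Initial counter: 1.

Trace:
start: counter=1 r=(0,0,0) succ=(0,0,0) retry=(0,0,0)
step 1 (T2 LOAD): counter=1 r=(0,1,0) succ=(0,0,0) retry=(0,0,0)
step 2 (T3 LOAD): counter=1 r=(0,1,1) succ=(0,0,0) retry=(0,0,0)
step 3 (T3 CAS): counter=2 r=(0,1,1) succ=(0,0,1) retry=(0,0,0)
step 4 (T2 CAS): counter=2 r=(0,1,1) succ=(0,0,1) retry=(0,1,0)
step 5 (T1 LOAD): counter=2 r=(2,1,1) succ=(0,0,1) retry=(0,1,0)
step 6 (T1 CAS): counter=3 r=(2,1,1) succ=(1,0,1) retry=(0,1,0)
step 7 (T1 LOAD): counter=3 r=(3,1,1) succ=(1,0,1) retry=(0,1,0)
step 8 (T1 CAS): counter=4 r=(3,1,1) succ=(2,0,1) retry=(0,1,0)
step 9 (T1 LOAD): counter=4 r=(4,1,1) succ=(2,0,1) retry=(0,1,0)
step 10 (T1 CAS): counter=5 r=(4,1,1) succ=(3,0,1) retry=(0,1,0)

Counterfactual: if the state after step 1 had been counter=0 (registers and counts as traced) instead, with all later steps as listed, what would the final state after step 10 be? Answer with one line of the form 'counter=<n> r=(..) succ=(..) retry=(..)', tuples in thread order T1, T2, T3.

counter=5 r=(4,1,0) succ=(3,1,1) retry=(0,0,0)

state after step 1 := counter=0 r=(0,1,0) succ=(0,0,0) retry=(0,0,0)
step 2 (T3 LOAD): counter=0 r=(0,1,0) succ=(0,0,0) retry=(0,0,0)
step 3 (T3 CAS): counter=1 r=(0,1,0) succ=(0,0,1) retry=(0,0,0)
step 4 (T2 CAS): counter=2 r=(0,1,0) succ=(0,1,1) retry=(0,0,0)
step 5 (T1 LOAD): counter=2 r=(2,1,0) succ=(0,1,1) retry=(0,0,0)
step 6 (T1 CAS): counter=3 r=(2,1,0) succ=(1,1,1) retry=(0,0,0)
step 7 (T1 LOAD): counter=3 r=(3,1,0) succ=(1,1,1) retry=(0,0,0)
step 8 (T1 CAS): counter=4 r=(3,1,0) succ=(2,1,1) retry=(0,0,0)
step 9 (T1 LOAD): counter=4 r=(4,1,0) succ=(2,1,1) retry=(0,0,0)
step 10 (T1 CAS): counter=5 r=(4,1,0) succ=(3,1,1) retry=(0,0,0)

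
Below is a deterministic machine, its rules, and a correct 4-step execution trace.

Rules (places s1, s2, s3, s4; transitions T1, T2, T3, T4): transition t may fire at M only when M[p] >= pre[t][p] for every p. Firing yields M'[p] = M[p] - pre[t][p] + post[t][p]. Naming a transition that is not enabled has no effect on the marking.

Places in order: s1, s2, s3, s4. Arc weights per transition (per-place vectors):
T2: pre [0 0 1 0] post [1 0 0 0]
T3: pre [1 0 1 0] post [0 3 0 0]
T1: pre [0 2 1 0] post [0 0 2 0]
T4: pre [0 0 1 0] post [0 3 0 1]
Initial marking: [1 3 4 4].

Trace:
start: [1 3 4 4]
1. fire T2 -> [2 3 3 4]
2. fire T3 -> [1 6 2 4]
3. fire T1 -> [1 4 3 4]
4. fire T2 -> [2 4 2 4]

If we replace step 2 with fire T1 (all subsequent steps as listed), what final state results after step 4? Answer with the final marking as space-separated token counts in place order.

(re-executing from step 2 with the substitution; state before step 2: [2 3 3 4])
2. fire T1 -> [2 1 4 4]
3. fire T1 -> [2 1 4 4]
4. fire T2 -> [3 1 3 4]

3 1 3 4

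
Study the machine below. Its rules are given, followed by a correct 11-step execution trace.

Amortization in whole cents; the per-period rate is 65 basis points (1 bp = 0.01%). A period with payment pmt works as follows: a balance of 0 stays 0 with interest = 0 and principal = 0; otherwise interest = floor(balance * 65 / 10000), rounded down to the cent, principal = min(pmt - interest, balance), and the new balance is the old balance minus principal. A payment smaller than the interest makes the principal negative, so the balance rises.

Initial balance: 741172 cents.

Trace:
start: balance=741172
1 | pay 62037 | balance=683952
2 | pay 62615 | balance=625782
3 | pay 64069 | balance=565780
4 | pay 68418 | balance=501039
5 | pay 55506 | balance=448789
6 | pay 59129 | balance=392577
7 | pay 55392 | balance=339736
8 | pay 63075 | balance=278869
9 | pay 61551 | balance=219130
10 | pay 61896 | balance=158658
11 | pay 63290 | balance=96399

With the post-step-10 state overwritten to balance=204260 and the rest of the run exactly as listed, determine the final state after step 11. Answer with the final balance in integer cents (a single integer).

state after step 10 := balance=204260
11 | pay 63290 | balance=142297

142297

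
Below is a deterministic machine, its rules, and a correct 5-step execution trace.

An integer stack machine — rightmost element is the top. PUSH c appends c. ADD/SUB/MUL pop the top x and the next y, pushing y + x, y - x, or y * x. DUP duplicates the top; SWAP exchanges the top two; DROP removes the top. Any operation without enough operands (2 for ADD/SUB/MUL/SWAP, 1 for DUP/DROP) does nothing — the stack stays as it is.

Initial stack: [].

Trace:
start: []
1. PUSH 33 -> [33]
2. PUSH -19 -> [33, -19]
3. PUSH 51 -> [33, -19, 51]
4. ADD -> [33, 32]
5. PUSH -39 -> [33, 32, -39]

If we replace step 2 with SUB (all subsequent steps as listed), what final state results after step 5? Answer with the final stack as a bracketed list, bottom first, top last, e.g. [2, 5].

[84, -39]

(re-executing from step 2 with the substitution; state before step 2: [33])
2. SUB -> [33]
3. PUSH 51 -> [33, 51]
4. ADD -> [84]
5. PUSH -39 -> [84, -39]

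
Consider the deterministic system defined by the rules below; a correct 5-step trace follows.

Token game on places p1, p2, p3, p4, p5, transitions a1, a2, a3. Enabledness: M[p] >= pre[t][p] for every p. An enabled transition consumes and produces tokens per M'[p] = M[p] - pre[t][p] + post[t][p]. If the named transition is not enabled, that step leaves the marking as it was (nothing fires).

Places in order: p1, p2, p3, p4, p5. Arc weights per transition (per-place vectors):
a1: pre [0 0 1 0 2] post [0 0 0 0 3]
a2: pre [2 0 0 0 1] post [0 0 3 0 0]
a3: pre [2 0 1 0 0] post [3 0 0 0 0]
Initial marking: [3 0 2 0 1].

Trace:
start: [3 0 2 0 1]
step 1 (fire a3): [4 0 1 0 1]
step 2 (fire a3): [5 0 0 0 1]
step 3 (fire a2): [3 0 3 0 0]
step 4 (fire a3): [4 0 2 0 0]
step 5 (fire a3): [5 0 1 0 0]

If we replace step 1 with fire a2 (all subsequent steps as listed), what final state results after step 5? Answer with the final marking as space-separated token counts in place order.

1 0 5 0 0

(re-executing from step 1 with the substitution; state before step 1: [3 0 2 0 1])
step 1 (fire a2): [1 0 5 0 0]
step 2 (fire a3): [1 0 5 0 0]
step 3 (fire a2): [1 0 5 0 0]
step 4 (fire a3): [1 0 5 0 0]
step 5 (fire a3): [1 0 5 0 0]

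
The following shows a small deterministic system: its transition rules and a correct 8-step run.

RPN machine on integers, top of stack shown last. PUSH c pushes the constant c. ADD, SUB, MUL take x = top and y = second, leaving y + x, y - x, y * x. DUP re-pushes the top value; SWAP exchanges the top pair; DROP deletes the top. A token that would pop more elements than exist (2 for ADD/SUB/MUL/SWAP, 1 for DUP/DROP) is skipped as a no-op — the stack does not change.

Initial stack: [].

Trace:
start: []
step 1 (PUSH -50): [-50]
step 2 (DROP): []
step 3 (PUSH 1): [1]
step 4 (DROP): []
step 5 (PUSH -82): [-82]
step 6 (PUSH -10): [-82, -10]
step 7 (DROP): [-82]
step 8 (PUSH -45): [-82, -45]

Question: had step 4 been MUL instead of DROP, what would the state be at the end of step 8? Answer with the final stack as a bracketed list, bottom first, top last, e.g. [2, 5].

(re-executing from step 4 with the substitution; state before step 4: [1])
step 4 (MUL): [1]
step 5 (PUSH -82): [1, -82]
step 6 (PUSH -10): [1, -82, -10]
step 7 (DROP): [1, -82]
step 8 (PUSH -45): [1, -82, -45]

[1, -82, -45]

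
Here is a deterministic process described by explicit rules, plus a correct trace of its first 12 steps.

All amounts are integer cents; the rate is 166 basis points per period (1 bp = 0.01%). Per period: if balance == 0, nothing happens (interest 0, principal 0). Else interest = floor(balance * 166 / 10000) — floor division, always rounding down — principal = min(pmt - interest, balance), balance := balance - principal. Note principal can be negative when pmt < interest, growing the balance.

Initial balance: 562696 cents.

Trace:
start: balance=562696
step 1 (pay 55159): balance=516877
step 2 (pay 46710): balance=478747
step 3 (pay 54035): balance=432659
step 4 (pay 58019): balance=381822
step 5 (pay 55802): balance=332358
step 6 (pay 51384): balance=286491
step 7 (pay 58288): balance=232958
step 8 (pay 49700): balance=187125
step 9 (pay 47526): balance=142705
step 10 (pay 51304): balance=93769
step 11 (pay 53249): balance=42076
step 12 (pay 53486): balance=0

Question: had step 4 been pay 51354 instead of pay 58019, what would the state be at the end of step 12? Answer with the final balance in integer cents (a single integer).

(re-executing from step 4 with the substitution; state before step 4: balance=432659)
step 4 (pay 51354): balance=388487
step 5 (pay 55802): balance=339133
step 6 (pay 51384): balance=293378
step 7 (pay 58288): balance=239960
step 8 (pay 49700): balance=194243
step 9 (pay 47526): balance=149941
step 10 (pay 51304): balance=101126
step 11 (pay 53249): balance=49555
step 12 (pay 53486): balance=0

0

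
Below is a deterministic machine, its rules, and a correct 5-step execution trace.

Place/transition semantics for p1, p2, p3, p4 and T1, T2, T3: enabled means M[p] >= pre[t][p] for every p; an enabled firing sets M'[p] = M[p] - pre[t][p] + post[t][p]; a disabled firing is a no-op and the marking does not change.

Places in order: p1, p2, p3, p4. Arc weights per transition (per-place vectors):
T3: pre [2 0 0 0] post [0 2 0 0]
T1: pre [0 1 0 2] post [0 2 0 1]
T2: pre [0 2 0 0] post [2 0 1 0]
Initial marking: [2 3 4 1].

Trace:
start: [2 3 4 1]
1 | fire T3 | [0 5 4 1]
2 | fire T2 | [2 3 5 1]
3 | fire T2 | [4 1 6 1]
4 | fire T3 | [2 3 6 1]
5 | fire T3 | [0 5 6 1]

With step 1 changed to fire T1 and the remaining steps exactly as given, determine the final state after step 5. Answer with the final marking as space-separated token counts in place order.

(re-executing from step 1 with the substitution; state before step 1: [2 3 4 1])
1 | fire T1 | [2 3 4 1]
2 | fire T2 | [4 1 5 1]
3 | fire T2 | [4 1 5 1]
4 | fire T3 | [2 3 5 1]
5 | fire T3 | [0 5 5 1]

0 5 5 1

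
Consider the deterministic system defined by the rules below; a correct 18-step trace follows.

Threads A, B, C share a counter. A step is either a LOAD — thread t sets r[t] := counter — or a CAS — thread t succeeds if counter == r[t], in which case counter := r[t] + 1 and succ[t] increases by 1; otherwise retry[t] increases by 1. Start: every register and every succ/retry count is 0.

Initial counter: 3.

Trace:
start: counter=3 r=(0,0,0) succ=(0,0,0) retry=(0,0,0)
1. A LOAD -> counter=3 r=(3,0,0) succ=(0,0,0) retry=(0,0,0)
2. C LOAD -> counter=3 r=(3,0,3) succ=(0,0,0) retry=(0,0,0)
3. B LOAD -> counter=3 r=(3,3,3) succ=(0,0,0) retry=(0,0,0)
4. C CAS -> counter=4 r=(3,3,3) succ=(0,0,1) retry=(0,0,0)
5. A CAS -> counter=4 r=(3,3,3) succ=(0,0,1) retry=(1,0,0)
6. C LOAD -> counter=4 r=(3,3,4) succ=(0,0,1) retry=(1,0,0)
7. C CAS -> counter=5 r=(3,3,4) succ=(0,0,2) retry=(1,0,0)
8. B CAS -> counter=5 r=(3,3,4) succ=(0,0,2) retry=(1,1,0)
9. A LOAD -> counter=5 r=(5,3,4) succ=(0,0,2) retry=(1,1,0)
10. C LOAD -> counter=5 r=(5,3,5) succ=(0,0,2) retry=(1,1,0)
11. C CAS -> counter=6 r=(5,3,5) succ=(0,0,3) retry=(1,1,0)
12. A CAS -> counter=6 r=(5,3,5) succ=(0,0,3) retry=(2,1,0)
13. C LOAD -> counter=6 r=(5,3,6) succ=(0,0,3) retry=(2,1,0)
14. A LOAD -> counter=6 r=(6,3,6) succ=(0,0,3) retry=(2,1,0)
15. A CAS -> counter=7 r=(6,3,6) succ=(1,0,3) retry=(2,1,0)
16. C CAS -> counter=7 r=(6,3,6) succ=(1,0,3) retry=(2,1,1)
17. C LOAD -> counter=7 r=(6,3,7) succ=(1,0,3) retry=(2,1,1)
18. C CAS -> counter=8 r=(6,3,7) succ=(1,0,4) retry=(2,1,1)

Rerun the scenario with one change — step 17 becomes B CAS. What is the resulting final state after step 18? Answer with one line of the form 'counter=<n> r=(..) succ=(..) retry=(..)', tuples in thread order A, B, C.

counter=7 r=(6,3,6) succ=(1,0,3) retry=(2,2,2)

(re-executing from step 17 with the substitution; state before step 17: counter=7 r=(6,3,6) succ=(1,0,3) retry=(2,1,1))
17. B CAS -> counter=7 r=(6,3,6) succ=(1,0,3) retry=(2,2,1)
18. C CAS -> counter=7 r=(6,3,6) succ=(1,0,3) retry=(2,2,2)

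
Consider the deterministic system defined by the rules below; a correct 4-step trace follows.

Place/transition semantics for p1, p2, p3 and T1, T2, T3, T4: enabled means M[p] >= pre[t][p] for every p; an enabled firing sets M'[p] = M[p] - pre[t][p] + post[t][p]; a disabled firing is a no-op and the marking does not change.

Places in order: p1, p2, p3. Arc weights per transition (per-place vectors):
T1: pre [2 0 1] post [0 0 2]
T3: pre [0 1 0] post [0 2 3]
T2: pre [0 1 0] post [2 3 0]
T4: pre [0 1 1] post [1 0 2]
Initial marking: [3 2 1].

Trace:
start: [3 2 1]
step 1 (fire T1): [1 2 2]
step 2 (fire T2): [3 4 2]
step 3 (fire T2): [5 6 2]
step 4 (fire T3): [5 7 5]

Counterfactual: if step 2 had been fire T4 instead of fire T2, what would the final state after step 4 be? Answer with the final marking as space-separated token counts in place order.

(re-executing from step 2 with the substitution; state before step 2: [1 2 2])
step 2 (fire T4): [2 1 3]
step 3 (fire T2): [4 3 3]
step 4 (fire T3): [4 4 6]

4 4 6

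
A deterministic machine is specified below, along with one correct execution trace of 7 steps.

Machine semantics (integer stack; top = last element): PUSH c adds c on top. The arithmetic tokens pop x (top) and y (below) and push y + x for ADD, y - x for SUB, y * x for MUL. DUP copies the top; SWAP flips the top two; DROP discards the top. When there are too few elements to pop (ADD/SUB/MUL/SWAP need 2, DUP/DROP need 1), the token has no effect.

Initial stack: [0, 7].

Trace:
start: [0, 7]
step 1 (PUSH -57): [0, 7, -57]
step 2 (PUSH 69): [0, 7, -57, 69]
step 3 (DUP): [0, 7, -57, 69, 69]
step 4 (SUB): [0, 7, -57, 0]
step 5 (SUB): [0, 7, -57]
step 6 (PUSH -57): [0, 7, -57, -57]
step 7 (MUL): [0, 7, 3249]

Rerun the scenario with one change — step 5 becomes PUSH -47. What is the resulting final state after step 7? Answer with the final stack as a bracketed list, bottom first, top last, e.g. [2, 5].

[0, 7, -57, 0, 2679]

(re-executing from step 5 with the substitution; state before step 5: [0, 7, -57, 0])
step 5 (PUSH -47): [0, 7, -57, 0, -47]
step 6 (PUSH -57): [0, 7, -57, 0, -47, -57]
step 7 (MUL): [0, 7, -57, 0, 2679]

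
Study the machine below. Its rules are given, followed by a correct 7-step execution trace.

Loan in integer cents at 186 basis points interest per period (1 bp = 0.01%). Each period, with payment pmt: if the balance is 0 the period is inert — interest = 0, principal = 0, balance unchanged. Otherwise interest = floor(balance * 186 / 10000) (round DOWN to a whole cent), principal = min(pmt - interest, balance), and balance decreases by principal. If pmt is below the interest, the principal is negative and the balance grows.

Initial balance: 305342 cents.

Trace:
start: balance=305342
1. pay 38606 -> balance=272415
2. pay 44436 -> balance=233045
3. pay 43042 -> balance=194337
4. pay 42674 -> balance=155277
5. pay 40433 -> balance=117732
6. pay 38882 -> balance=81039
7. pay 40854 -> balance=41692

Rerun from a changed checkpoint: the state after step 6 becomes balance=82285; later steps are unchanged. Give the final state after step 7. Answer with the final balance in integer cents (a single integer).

state after step 6 := balance=82285
7. pay 40854 -> balance=42961

42961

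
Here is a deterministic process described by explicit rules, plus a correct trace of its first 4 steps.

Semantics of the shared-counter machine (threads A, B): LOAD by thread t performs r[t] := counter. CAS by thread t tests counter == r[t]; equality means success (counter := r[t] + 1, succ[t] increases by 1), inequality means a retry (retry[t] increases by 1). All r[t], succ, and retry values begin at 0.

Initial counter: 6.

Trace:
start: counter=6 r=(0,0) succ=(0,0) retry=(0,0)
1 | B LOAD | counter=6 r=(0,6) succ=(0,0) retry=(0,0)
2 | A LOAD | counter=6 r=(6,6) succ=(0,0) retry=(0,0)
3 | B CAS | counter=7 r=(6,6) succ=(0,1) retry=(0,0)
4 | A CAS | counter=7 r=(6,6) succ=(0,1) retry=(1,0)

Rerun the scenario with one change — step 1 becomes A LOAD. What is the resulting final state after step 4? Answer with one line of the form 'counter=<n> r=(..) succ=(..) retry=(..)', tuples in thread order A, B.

counter=7 r=(6,0) succ=(1,0) retry=(0,1)

(re-executing from step 1 with the substitution; state before step 1: counter=6 r=(0,0) succ=(0,0) retry=(0,0))
1 | A LOAD | counter=6 r=(6,0) succ=(0,0) retry=(0,0)
2 | A LOAD | counter=6 r=(6,0) succ=(0,0) retry=(0,0)
3 | B CAS | counter=6 r=(6,0) succ=(0,0) retry=(0,1)
4 | A CAS | counter=7 r=(6,0) succ=(1,0) retry=(0,1)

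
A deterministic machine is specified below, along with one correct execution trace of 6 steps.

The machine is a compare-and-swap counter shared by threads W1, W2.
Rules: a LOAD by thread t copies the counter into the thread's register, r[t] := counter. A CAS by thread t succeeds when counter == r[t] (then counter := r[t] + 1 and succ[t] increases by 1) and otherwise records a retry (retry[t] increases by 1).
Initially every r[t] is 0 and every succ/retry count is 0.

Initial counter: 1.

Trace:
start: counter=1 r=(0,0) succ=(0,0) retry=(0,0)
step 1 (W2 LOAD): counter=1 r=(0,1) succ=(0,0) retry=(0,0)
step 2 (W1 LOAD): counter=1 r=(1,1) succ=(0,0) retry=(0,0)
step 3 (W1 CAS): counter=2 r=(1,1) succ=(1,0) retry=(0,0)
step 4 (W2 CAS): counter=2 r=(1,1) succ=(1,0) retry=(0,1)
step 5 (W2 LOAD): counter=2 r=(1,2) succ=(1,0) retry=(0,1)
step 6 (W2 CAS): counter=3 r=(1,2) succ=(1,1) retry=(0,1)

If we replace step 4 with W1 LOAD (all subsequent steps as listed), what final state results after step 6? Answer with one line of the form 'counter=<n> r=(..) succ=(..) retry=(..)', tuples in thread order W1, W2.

counter=3 r=(2,2) succ=(1,1) retry=(0,0)

(re-executing from step 4 with the substitution; state before step 4: counter=2 r=(1,1) succ=(1,0) retry=(0,0))
step 4 (W1 LOAD): counter=2 r=(2,1) succ=(1,0) retry=(0,0)
step 5 (W2 LOAD): counter=2 r=(2,2) succ=(1,0) retry=(0,0)
step 6 (W2 CAS): counter=3 r=(2,2) succ=(1,1) retry=(0,0)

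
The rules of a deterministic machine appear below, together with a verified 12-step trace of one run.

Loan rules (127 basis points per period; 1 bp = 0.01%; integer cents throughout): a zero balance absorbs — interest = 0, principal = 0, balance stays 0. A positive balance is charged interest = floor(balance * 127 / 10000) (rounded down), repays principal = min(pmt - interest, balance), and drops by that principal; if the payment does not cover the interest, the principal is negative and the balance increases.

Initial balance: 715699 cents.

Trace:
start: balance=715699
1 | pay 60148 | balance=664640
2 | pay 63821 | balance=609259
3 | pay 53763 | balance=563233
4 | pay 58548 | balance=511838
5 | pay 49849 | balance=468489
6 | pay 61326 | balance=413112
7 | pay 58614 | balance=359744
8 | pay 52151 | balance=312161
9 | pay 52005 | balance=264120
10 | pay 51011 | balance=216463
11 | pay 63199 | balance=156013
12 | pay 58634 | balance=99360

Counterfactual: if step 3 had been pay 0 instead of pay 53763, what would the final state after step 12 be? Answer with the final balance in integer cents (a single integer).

159587

(re-executing from step 3 with the substitution; state before step 3: balance=609259)
3 | pay 0 | balance=616996
4 | pay 58548 | balance=566283
5 | pay 49849 | balance=523625
6 | pay 61326 | balance=468949
7 | pay 58614 | balance=416290
8 | pay 52151 | balance=369425
9 | pay 52005 | balance=322111
10 | pay 51011 | balance=275190
11 | pay 63199 | balance=215485
12 | pay 58634 | balance=159587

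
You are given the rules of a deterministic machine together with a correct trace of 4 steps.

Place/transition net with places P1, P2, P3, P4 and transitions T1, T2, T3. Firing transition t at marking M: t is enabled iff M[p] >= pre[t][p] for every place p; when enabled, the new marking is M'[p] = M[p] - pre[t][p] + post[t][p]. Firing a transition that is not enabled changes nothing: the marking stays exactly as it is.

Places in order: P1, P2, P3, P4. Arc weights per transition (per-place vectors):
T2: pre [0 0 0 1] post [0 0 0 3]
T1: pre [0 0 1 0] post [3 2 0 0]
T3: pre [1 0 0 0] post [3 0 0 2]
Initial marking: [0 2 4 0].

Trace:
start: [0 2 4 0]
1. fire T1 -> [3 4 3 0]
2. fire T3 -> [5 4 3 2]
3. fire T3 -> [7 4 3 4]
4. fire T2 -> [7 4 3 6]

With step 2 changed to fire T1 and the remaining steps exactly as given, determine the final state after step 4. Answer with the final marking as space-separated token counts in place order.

(re-executing from step 2 with the substitution; state before step 2: [3 4 3 0])
2. fire T1 -> [6 6 2 0]
3. fire T3 -> [8 6 2 2]
4. fire T2 -> [8 6 2 4]

8 6 2 4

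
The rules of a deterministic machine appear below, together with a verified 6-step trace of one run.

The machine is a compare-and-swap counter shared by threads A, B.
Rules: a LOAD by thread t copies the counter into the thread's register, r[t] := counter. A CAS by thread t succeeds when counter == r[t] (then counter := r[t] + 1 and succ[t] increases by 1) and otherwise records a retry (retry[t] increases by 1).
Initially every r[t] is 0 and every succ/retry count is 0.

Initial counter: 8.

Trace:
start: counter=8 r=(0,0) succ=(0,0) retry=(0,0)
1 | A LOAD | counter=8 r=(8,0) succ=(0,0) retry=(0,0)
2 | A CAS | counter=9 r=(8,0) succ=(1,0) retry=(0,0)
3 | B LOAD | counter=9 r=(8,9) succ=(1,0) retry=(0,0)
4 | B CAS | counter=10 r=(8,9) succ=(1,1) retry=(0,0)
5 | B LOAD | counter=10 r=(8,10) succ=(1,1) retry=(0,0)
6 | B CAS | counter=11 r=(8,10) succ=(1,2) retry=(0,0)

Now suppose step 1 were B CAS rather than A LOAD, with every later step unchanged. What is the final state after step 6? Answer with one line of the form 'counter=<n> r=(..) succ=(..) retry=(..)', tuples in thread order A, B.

counter=10 r=(0,9) succ=(0,2) retry=(1,1)

(re-executing from step 1 with the substitution; state before step 1: counter=8 r=(0,0) succ=(0,0) retry=(0,0))
1 | B CAS | counter=8 r=(0,0) succ=(0,0) retry=(0,1)
2 | A CAS | counter=8 r=(0,0) succ=(0,0) retry=(1,1)
3 | B LOAD | counter=8 r=(0,8) succ=(0,0) retry=(1,1)
4 | B CAS | counter=9 r=(0,8) succ=(0,1) retry=(1,1)
5 | B LOAD | counter=9 r=(0,9) succ=(0,1) retry=(1,1)
6 | B CAS | counter=10 r=(0,9) succ=(0,2) retry=(1,1)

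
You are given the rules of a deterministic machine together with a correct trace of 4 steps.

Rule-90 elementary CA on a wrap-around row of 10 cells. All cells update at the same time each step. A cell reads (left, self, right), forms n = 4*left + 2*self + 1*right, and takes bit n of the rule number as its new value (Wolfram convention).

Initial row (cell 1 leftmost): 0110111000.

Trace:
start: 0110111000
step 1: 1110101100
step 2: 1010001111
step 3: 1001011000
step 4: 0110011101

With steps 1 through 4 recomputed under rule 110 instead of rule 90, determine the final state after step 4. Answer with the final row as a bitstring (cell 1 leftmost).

(re-executing steps 1..4 under rule 110; state before step 1: 0110111000)
step 1: 1111101000
step 2: 1000111001
step 3: 1001101011
step 4: 1011111110

1011111110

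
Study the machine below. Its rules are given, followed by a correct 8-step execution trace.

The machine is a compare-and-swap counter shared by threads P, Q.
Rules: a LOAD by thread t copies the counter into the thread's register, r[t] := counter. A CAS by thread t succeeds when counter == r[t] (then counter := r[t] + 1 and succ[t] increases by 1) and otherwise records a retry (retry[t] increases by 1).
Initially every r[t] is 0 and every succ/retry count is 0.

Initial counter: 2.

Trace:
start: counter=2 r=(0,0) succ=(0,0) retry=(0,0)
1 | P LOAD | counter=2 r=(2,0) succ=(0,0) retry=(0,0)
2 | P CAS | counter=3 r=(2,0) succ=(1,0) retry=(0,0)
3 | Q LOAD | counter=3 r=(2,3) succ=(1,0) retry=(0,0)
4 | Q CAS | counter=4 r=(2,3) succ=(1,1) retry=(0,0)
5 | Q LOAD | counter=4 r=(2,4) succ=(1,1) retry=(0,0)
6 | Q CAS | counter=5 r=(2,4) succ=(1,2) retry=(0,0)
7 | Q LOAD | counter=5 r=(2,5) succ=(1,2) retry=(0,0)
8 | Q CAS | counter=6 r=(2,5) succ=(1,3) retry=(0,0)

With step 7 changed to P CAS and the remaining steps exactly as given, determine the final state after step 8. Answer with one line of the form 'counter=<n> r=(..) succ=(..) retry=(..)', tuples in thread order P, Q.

(re-executing from step 7 with the substitution; state before step 7: counter=5 r=(2,4) succ=(1,2) retry=(0,0))
7 | P CAS | counter=5 r=(2,4) succ=(1,2) retry=(1,0)
8 | Q CAS | counter=5 r=(2,4) succ=(1,2) retry=(1,1)

counter=5 r=(2,4) succ=(1,2) retry=(1,1)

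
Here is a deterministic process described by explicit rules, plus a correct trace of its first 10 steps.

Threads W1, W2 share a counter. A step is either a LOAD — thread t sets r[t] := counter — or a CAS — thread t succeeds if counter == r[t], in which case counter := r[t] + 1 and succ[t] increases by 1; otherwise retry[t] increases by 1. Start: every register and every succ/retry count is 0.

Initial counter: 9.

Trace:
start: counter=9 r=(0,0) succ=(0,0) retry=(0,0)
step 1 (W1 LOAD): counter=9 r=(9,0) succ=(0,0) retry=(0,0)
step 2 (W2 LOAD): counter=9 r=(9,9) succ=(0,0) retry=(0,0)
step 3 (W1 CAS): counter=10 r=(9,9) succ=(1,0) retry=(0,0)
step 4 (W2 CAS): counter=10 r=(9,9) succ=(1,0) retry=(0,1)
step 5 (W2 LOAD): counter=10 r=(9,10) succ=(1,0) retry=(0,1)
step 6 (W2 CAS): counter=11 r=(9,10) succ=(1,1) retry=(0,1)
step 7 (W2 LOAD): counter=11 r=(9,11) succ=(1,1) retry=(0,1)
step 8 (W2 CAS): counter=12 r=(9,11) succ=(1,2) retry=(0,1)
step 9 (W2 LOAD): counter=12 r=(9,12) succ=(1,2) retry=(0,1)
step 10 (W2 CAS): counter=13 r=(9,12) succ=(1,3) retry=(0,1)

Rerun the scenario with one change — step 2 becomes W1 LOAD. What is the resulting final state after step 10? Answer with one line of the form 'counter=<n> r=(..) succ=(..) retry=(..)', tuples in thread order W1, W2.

(re-executing from step 2 with the substitution; state before step 2: counter=9 r=(9,0) succ=(0,0) retry=(0,0))
step 2 (W1 LOAD): counter=9 r=(9,0) succ=(0,0) retry=(0,0)
step 3 (W1 CAS): counter=10 r=(9,0) succ=(1,0) retry=(0,0)
step 4 (W2 CAS): counter=10 r=(9,0) succ=(1,0) retry=(0,1)
step 5 (W2 LOAD): counter=10 r=(9,10) succ=(1,0) retry=(0,1)
step 6 (W2 CAS): counter=11 r=(9,10) succ=(1,1) retry=(0,1)
step 7 (W2 LOAD): counter=11 r=(9,11) succ=(1,1) retry=(0,1)
step 8 (W2 CAS): counter=12 r=(9,11) succ=(1,2) retry=(0,1)
step 9 (W2 LOAD): counter=12 r=(9,12) succ=(1,2) retry=(0,1)
step 10 (W2 CAS): counter=13 r=(9,12) succ=(1,3) retry=(0,1)

counter=13 r=(9,12) succ=(1,3) retry=(0,1)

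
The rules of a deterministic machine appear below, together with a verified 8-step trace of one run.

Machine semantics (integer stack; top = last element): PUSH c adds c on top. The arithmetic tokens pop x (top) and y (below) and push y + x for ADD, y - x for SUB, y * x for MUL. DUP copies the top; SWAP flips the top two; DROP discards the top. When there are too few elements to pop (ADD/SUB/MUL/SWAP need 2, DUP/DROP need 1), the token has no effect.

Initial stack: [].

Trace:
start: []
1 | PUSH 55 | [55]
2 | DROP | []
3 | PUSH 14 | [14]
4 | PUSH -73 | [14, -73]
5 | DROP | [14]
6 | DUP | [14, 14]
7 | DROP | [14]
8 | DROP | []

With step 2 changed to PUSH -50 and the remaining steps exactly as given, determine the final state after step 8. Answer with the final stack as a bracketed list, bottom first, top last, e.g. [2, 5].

(re-executing from step 2 with the substitution; state before step 2: [55])
2 | PUSH -50 | [55, -50]
3 | PUSH 14 | [55, -50, 14]
4 | PUSH -73 | [55, -50, 14, -73]
5 | DROP | [55, -50, 14]
6 | DUP | [55, -50, 14, 14]
7 | DROP | [55, -50, 14]
8 | DROP | [55, -50]

[55, -50]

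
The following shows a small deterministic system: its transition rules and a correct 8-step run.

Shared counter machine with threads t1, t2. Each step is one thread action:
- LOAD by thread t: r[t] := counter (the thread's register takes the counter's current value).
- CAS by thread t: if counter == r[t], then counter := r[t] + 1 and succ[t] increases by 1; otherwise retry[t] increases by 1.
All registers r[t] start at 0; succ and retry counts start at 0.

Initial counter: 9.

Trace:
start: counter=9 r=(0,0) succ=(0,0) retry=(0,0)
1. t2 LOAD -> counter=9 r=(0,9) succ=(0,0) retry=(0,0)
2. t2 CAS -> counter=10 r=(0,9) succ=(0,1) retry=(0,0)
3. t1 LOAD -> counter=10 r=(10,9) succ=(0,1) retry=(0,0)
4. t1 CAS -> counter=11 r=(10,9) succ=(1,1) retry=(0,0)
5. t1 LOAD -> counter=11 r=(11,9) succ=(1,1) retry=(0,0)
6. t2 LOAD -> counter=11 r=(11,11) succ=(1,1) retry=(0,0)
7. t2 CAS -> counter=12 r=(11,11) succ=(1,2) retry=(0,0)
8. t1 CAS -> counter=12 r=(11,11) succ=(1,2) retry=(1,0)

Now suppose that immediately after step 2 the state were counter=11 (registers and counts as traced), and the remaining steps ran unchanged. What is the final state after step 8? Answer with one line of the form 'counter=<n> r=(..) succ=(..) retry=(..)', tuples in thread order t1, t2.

counter=13 r=(12,12) succ=(1,2) retry=(1,0)

state after step 2 := counter=11 r=(0,9) succ=(0,1) retry=(0,0)
3. t1 LOAD -> counter=11 r=(11,9) succ=(0,1) retry=(0,0)
4. t1 CAS -> counter=12 r=(11,9) succ=(1,1) retry=(0,0)
5. t1 LOAD -> counter=12 r=(12,9) succ=(1,1) retry=(0,0)
6. t2 LOAD -> counter=12 r=(12,12) succ=(1,1) retry=(0,0)
7. t2 CAS -> counter=13 r=(12,12) succ=(1,2) retry=(0,0)
8. t1 CAS -> counter=13 r=(12,12) succ=(1,2) retry=(1,0)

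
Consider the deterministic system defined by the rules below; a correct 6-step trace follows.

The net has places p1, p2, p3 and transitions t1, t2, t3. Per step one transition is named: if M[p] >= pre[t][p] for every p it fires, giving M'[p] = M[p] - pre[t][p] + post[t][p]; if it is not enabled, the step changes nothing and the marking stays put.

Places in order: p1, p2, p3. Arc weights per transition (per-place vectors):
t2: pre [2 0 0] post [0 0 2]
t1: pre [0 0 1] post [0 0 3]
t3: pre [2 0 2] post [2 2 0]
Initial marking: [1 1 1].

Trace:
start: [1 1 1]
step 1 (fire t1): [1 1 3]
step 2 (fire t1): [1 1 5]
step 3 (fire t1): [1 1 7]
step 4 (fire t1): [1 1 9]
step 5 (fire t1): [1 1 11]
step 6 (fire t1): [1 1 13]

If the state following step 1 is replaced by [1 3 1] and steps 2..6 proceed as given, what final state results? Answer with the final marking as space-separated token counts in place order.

state after step 1 := [1 3 1]
step 2 (fire t1): [1 3 3]
step 3 (fire t1): [1 3 5]
step 4 (fire t1): [1 3 7]
step 5 (fire t1): [1 3 9]
step 6 (fire t1): [1 3 11]

1 3 11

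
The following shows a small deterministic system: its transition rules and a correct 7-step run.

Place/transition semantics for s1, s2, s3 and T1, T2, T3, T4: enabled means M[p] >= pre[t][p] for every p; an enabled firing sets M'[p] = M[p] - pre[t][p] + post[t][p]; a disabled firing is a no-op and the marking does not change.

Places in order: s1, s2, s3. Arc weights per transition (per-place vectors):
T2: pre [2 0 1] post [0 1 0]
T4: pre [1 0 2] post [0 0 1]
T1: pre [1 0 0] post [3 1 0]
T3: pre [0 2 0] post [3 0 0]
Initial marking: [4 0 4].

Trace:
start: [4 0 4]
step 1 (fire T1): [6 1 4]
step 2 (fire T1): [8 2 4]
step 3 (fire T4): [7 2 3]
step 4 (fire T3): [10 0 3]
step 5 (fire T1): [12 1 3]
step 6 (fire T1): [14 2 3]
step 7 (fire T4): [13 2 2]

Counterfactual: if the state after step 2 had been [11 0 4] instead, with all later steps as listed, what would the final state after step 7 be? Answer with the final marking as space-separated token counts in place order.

state after step 2 := [11 0 4]
step 3 (fire T4): [10 0 3]
step 4 (fire T3): [10 0 3]
step 5 (fire T1): [12 1 3]
step 6 (fire T1): [14 2 3]
step 7 (fire T4): [13 2 2]

13 2 2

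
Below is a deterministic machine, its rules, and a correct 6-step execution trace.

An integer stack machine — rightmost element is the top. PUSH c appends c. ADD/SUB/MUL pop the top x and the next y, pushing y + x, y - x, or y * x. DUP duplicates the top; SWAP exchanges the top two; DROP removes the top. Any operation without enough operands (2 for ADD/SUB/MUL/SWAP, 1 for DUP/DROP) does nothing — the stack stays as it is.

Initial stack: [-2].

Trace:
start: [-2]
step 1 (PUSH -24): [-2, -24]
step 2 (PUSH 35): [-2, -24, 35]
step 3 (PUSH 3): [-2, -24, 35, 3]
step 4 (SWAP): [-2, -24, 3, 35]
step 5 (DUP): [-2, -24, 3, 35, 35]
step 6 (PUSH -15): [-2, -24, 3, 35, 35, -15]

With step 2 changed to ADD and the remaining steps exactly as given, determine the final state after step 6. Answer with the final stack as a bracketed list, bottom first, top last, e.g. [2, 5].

(re-executing from step 2 with the substitution; state before step 2: [-2, -24])
step 2 (ADD): [-26]
step 3 (PUSH 3): [-26, 3]
step 4 (SWAP): [3, -26]
step 5 (DUP): [3, -26, -26]
step 6 (PUSH -15): [3, -26, -26, -15]

[3, -26, -26, -15]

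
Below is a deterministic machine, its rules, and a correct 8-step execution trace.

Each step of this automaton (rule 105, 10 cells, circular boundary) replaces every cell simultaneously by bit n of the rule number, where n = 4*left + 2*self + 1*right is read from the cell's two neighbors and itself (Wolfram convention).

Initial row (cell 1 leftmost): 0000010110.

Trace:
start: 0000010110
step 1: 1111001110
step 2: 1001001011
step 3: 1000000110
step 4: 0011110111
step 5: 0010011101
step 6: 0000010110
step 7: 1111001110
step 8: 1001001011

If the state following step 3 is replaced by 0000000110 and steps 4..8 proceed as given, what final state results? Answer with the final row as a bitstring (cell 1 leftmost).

state after step 3 := 0000000110
step 4: 1111110110
step 5: 1000011111
step 6: 1011010000
step 7: 0111100110
step 8: 0100100110

0100100110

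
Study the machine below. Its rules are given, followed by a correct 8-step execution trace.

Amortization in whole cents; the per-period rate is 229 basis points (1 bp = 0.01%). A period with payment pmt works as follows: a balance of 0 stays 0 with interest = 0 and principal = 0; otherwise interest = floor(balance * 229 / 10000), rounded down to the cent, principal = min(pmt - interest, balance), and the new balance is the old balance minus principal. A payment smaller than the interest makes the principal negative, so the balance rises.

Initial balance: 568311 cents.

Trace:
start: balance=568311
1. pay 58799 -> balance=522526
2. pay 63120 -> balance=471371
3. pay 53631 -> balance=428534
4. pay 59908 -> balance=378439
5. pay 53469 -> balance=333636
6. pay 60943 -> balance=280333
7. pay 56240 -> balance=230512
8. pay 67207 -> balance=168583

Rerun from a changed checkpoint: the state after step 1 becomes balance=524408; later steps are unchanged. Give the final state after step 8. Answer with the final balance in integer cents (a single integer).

state after step 1 := balance=524408
2. pay 63120 -> balance=473296
3. pay 53631 -> balance=430503
4. pay 59908 -> balance=380453
5. pay 53469 -> balance=335696
6. pay 60943 -> balance=282440
7. pay 56240 -> balance=232667
8. pay 67207 -> balance=170788

170788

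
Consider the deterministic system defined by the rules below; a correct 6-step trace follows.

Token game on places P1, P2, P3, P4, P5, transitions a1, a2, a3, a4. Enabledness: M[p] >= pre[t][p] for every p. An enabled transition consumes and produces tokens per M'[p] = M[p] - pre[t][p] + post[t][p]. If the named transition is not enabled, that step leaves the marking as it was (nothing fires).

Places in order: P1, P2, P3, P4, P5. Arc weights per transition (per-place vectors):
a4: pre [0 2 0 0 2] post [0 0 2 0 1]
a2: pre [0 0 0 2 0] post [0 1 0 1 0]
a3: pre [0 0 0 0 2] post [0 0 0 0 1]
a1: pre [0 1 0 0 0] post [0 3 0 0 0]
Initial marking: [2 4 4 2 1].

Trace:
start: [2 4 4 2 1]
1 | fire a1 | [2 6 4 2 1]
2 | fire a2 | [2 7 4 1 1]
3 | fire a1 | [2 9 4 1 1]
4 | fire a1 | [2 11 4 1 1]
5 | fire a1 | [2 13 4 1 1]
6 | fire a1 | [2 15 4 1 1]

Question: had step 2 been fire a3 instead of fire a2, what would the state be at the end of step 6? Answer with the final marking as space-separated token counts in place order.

(re-executing from step 2 with the substitution; state before step 2: [2 6 4 2 1])
2 | fire a3 | [2 6 4 2 1]
3 | fire a1 | [2 8 4 2 1]
4 | fire a1 | [2 10 4 2 1]
5 | fire a1 | [2 12 4 2 1]
6 | fire a1 | [2 14 4 2 1]

2 14 4 2 1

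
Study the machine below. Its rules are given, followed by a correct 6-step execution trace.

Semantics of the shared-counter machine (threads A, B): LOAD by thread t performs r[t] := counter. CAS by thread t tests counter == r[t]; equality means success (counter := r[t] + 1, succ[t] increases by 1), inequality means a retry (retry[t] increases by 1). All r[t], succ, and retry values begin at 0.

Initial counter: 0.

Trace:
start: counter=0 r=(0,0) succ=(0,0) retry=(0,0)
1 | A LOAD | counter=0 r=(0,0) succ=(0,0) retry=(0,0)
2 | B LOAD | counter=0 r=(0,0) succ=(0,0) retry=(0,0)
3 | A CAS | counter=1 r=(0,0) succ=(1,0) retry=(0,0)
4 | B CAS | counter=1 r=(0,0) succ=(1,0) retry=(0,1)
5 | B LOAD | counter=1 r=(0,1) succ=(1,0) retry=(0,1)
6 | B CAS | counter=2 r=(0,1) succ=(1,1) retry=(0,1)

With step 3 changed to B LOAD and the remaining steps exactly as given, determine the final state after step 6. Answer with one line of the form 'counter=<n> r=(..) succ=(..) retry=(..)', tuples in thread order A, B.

counter=2 r=(0,1) succ=(0,2) retry=(0,0)

(re-executing from step 3 with the substitution; state before step 3: counter=0 r=(0,0) succ=(0,0) retry=(0,0))
3 | B LOAD | counter=0 r=(0,0) succ=(0,0) retry=(0,0)
4 | B CAS | counter=1 r=(0,0) succ=(0,1) retry=(0,0)
5 | B LOAD | counter=1 r=(0,1) succ=(0,1) retry=(0,0)
6 | B CAS | counter=2 r=(0,1) succ=(0,2) retry=(0,0)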